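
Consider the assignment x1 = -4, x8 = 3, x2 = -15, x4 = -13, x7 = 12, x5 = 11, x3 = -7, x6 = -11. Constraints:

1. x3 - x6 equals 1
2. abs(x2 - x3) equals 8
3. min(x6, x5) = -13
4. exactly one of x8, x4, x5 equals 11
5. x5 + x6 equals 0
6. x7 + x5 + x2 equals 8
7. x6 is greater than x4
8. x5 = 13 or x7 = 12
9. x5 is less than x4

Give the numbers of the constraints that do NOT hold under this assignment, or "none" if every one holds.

1. x3 - x6 = -7 - (-11) = 4, not 1  ✘
2. abs(-15 - (-7)) = 8  ✔
3. min(-11, 11) = -11, not -13  ✘
4. x8=3, x4=-13, x5=11; 1 of them equals 11  ✔
5. x5 + x6 = 11 + (-11) = 0  ✔
6. x7 + x5 + x2 = 12 + 11 + (-15) = 8  ✔
7. x6 = -11, x4 = -13; -11 > -13  ✔
8. x5 = 11 ≠ 13, but x7 = 12 = 12 (second disjunct)  ✔
9. x5 = 11, x4 = -13; 11 ≥ -13 (want <)  ✘

Constraints 1, 3, and 9 are violated.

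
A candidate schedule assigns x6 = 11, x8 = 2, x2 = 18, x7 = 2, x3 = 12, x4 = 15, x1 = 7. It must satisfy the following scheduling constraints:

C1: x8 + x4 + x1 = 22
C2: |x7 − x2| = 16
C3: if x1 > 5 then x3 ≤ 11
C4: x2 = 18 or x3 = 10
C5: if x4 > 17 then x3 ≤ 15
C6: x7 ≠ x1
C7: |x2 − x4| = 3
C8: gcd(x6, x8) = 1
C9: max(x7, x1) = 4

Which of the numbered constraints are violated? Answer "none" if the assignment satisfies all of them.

Constraints 1, 3, and 9 are violated.

C1: x8 + x4 + x1 = 2 + 15 + 7 = 24, not 22  ✘
C2: |2 − 18| = 16  ✔
C3: x1 = 7 > 5, so we need x3 ≤ 11; but x3 = 12 > 11  ✘
C4: x2 = 18 = 18 (first disjunct)  ✔
C5: x4 = 15, not > 17; antecedent false, conditional vacuously true  ✔
C6: x7 = 2, x1 = 7; distinct  ✔
C7: |18 − 15| = 3  ✔
C8: gcd(11, 2) = 1  ✔
C9: max(2, 7) = 7, not 4  ✘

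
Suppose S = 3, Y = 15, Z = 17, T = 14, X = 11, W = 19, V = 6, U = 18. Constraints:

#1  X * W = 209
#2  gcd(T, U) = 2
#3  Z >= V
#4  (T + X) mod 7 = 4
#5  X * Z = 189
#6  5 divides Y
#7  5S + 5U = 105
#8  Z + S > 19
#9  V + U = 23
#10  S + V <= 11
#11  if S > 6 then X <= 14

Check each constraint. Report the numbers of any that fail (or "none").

No — constraints 5 and 9 are not satisfied.

#1 X * W = 11 * 19 = 209  true
#2 gcd(14, 18) = 2  true
#3 Z = 17, V = 6; 17 ≥ 6  true
#4 T + X = 25; 25 mod 7 = 4  true
#5 X * Z = 11 * 17 = 187, not 189  false
#6 15 / 5 = 3, so 5 divides 15  true
#7 5S + 5U = 5(3) + 5(18) = 105  true
#8 Z + S = 17 + 3 = 20; 20 > 19  true
#9 V + U = 6 + 18 = 24, not 23  false
#10 S + V = 3 + 6 = 9; 9 ≤ 11  true
#11 S = 3, not > 6; antecedent false, conditional vacuously true  true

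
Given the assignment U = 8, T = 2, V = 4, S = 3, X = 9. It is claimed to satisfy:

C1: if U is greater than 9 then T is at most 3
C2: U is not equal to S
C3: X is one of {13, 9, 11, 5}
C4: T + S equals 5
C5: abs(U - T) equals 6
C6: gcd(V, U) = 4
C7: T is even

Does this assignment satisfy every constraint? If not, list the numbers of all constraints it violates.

C1: U = 8, not > 9; antecedent false, conditional vacuously true — holds.
C2: U = 8, S = 3; distinct — holds.
C3: X = 9 is in {13, 9, 11, 5} — holds.
C4: T + S = 2 + 3 = 5 — holds.
C5: abs(8 - 2) = 6 — holds.
C6: gcd(4, 8) = 4 — holds.
C7: T = 2 is even — holds.

None — every constraint holds.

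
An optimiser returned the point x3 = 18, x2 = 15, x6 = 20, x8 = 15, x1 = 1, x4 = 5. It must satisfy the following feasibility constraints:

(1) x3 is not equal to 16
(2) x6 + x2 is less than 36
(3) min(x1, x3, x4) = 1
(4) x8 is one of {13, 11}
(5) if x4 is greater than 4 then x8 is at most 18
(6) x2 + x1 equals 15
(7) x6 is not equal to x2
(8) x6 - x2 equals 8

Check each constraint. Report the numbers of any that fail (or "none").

Constraints 4, 6, and 8 do not hold.

(1) x3 = 18, and 18 ≠ 16  holds
(2) x6 + x2 = 20 + 15 = 35; 35 < 36  holds
(3) min(1, 18, 5) = 1  holds
(4) x8 = 15 is not in {13, 11}  fails
(5) x4 = 5 > 4, so we need x8 ≤ 18; x8 = 15 ≤ 18  holds
(6) x2 + x1 = 15 + 1 = 16, not 15  fails
(7) x6 = 20, x2 = 15; distinct  holds
(8) x6 - x2 = 20 - 15 = 5, not 8  fails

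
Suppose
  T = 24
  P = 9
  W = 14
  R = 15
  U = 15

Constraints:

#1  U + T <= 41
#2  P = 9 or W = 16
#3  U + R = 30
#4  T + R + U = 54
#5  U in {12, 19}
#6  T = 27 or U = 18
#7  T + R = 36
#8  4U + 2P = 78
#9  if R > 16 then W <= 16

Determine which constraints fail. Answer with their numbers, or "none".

Constraints 5, 6, and 7 do not hold.

#1 U + T = 15 + 24 = 39; 39 ≤ 41 — OK.
#2 P = 9 = 9 (first disjunct) — OK.
#3 U + R = 15 + 15 = 30 — OK.
#4 T + R + U = 24 + 15 + 15 = 54 — OK.
#5 U = 15 is not in {12, 19} — violated.
#6 T = 24 ≠ 27 and U = 15 ≠ 18; both disjuncts false — violated.
#7 T + R = 24 + 15 = 39, not 36 — violated.
#8 4U + 2P = 4(15) + 2(9) = 78 — OK.
#9 R = 15, not > 16; antecedent false, conditional vacuously true — OK.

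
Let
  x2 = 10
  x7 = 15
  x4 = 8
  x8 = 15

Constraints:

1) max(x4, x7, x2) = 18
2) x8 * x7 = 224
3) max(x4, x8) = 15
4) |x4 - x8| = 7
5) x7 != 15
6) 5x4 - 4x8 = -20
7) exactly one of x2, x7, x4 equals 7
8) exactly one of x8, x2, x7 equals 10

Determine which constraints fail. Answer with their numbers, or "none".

1) max(8, 15, 10) = 15, not 18  FAIL
2) x8 * x7 = 15 * 15 = 225, not 224  FAIL
3) max(8, 15) = 15  OK
4) |8 - 15| = 7  OK
5) x7 = 15, but 15 is required to differ  FAIL
6) 5x4 - 4x8 = 5(8) - 4(15) = -20  OK
7) x2=10, x7=15, x4=8; 0 of them equal 7, not exactly one  FAIL
8) x8=15, x2=10, x7=15; 1 of them equals 10  OK

The assignment fails constraints 1, 2, 5, and 7.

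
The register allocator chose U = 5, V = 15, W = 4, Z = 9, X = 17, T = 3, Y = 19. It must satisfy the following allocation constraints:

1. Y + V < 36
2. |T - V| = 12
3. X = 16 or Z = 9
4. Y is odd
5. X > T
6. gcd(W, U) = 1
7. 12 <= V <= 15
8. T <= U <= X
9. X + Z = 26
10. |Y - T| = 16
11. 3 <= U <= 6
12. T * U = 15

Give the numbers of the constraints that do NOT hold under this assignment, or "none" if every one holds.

1. Y + V = 19 + 15 = 34; 34 < 36  holds
2. |3 - 15| = 12  holds
3. X = 17 ≠ 16, but Z = 9 = 9 (second disjunct)  holds
4. Y = 19 is odd  holds
5. X = 17, T = 3; 17 > 3  holds
6. gcd(4, 5) = 1  holds
7. V = 15 lies in [12, 15]  holds
8. values 3 <= 5 <= 17  holds
9. X + Z = 17 + 9 = 26  holds
10. |19 - 3| = 16  holds
11. U = 5 lies in [3, 6]  holds
12. T * U = 3 * 5 = 15  holds

No violations.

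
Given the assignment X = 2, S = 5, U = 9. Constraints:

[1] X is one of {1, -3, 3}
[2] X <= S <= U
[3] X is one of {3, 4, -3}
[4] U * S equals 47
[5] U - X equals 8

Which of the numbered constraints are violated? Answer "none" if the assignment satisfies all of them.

Violated: 1, 3, 4, and 5.

[1] X = 2 is not in {1, -3, 3} — violated.
[2] values 2 <= 5 <= 9 — satisfied.
[3] X = 2 is not in {3, 4, -3} — violated.
[4] U * S = 9 * 5 = 45, not 47 — violated.
[5] U - X = 9 - 2 = 7, not 8 — violated.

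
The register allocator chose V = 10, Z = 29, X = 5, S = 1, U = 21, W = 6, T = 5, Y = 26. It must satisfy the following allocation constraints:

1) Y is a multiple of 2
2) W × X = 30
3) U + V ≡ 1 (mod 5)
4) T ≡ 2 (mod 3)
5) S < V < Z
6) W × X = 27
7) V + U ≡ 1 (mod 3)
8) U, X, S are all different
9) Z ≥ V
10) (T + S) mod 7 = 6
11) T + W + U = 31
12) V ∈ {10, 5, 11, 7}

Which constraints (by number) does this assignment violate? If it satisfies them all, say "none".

No — constraints 6 and 11 are not satisfied.

1) 26 / 2 = 13, so 2 divides 26 — holds.
2) W × X = 6 × 5 = 30 — holds.
3) U + V = 31; 31 mod 5 = 1 — holds.
4) 5 mod 3 = 2 — holds.
5) values 1 < 10 < 29 — holds.
6) W × X = 6 × 5 = 30, not 27 — does not hold.
7) V + U = 31; 31 mod 3 = 1 — holds.
8) values 21, 5, 1 are pairwise distinct — holds.
9) Z = 29, V = 10; 29 ≥ 10 — holds.
10) T + S = 6; 6 mod 7 = 6 — holds.
11) T + W + U = 5 + 6 + 21 = 32, not 31 — does not hold.
12) V = 10 is in {10, 5, 11, 7} — holds.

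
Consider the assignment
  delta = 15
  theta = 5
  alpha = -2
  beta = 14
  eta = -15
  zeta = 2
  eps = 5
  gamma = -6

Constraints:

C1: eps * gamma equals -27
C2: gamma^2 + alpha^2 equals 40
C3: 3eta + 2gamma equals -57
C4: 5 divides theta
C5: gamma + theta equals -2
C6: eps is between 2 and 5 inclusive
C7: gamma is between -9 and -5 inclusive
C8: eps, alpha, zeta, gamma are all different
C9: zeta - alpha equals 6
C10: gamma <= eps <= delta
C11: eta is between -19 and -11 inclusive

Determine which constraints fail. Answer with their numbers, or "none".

C1: eps * gamma = 5 * (-6) = -30, not -27  no
C2: gamma^2 + alpha^2 = (-6)^2 + (-2)^2 = 36 + 4 = 40  yes
C3: 3eta + 2gamma = 3(-15) + 2(-6) = -57  yes
C4: 5 / 5 = 1, so 5 divides 5  yes
C5: gamma + theta = -6 + 5 = -1, not -2  no
C6: eps = 5 lies in [2, 5]  yes
C7: gamma = -6 lies in [-9, -5]  yes
C8: values 5, -2, 2, -6 are pairwise distinct  yes
C9: zeta - alpha = 2 - (-2) = 4, not 6  no
C10: values -6 <= 5 <= 15  yes
C11: eta = -15 lies in [-19, -11]  yes

The assignment fails constraints 1, 5, and 9.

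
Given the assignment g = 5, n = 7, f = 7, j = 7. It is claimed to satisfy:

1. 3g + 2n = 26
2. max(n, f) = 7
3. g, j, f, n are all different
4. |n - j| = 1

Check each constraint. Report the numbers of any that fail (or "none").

1. 3g + 2n = 3(5) + 2(7) = 29, not 26  ✘
2. max(7, 7) = 7  ✔
3. j = f = 7, not all different  ✘
4. |7 - 7| = 0, not 1  ✘

Constraints 1, 3, 4 do not hold.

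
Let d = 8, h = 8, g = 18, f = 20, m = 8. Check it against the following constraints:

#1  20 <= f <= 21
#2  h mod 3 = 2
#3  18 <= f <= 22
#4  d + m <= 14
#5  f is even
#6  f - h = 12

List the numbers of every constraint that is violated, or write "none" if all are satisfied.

No — constraint 4 is not satisfied.

#1 f = 20 lies in [20, 21]  ✓
#2 8 mod 3 = 2  ✓
#3 f = 20 lies in [18, 22]  ✓
#4 d + m = 8 + 8 = 16; 16 > 14, bound 14 not met  ✗
#5 f = 20 is even  ✓
#6 f - h = 20 - 8 = 12  ✓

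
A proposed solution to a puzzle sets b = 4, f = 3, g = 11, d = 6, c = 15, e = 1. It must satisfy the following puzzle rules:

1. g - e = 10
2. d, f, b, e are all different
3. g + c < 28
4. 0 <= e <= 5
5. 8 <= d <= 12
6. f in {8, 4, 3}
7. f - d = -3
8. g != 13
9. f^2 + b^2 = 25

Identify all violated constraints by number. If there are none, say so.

1. g - e = 11 - 1 = 10 — OK.
2. values 6, 3, 4, 1 are pairwise distinct — OK.
3. g + c = 11 + 15 = 26; 26 < 28 — OK.
4. e = 1 lies in [0, 5] — OK.
5. d = 6 is outside [8, 12] — violated.
6. f = 3 is in {8, 4, 3} — OK.
7. f - d = 3 - 6 = -3 — OK.
8. g = 11, and 11 ≠ 13 — OK.
9. f^2 + b^2 = 3^2 + 4^2 = 9 + 16 = 25 — OK.

No — constraint 5 is not satisfied.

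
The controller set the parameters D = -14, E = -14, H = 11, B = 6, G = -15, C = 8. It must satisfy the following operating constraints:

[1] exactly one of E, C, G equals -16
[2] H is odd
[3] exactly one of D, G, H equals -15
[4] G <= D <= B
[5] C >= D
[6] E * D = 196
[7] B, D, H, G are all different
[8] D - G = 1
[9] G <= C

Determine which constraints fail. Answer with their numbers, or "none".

[1] E=-14, C=8, G=-15; 0 of them equal -16, not exactly one — does not hold.
[2] H = 11 is odd — holds.
[3] D=-14, G=-15, H=11; 1 of them equals -15 — holds.
[4] values -15 <= -14 <= 6 — holds.
[5] C = 8, D = -14; 8 ≥ -14 — holds.
[6] E * D = -14 * (-14) = 196 — holds.
[7] values 6, -14, 11, -15 are pairwise distinct — holds.
[8] D - G = -14 - (-15) = 1 — holds.
[9] G = -15, C = 8; -15 ≤ 8 — holds.

Constraint 1 is violated.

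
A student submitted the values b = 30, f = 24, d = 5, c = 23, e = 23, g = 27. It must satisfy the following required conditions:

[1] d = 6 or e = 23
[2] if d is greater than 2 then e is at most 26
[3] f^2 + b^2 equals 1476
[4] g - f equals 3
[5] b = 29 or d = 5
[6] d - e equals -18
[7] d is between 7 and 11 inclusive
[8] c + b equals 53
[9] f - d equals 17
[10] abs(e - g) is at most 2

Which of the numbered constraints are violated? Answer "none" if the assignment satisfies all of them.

No — constraints 7, 9, and 10 are not satisfied.

[1] d = 5 ≠ 6, but e = 23 = 23 (second disjunct) — holds.
[2] d = 5 > 2, so we need e ≤ 26; e = 23 ≤ 26 — holds.
[3] f^2 + b^2 = 24^2 + 30^2 = 576 + 900 = 1476 — holds.
[4] g - f = 27 - 24 = 3 — holds.
[5] b = 30 ≠ 29, but d = 5 = 5 (second disjunct) — holds.
[6] d - e = 5 - 23 = -18 — holds.
[7] d = 5 is outside [7, 11] — does not hold.
[8] c + b = 23 + 30 = 53 — holds.
[9] f - d = 24 - 5 = 19, not 17 — does not hold.
[10] abs(23 - 27) = 4; 4 > 2, exceeds bound 2 — does not hold.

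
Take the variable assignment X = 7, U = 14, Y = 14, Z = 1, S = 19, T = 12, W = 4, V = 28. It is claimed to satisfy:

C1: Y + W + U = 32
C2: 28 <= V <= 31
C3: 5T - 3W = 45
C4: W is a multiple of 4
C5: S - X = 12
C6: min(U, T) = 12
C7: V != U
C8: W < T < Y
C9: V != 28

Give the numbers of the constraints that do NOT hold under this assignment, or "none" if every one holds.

C1: Y + W + U = 14 + 4 + 14 = 32 — holds.
C2: V = 28 lies in [28, 31] — holds.
C3: 5T - 3W = 5(12) - 3(4) = 48, not 45 — does not hold.
C4: 4 / 4 = 1, so 4 divides 4 — holds.
C5: S - X = 19 - 7 = 12 — holds.
C6: min(14, 12) = 12 — holds.
C7: V = 28, U = 14; distinct — holds.
C8: values 4 < 12 < 14 — holds.
C9: V = 28, but 28 is required to differ — does not hold.

Violated: 3, 9.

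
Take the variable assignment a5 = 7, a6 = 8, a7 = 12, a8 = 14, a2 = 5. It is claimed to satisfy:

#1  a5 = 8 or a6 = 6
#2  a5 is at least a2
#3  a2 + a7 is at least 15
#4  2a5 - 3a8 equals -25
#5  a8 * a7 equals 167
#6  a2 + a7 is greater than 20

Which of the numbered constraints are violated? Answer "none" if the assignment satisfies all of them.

Violated: 1, 4, 5, 6.

#1 a5 = 7 ≠ 8 and a6 = 8 ≠ 6; both disjuncts false  FAIL
#2 a5 = 7, a2 = 5; 7 ≥ 5  OK
#3 a2 + a7 = 5 + 12 = 17; 17 ≥ 15  OK
#4 2a5 - 3a8 = 2(7) - 3(14) = -28, not -25  FAIL
#5 a8 * a7 = 14 * 12 = 168, not 167  FAIL
#6 a2 + a7 = 5 + 12 = 17; 17 ≤ 20, bound 20 not met  FAIL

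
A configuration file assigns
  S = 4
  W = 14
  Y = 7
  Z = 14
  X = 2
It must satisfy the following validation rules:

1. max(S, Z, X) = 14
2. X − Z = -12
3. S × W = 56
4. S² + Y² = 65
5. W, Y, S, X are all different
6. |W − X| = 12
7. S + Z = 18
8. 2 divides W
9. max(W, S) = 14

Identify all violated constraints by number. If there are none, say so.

1. max(4, 14, 2) = 14  OK
2. X − Z = 2 − 14 = -12  OK
3. S × W = 4 × 14 = 56  OK
4. S² + Y² = 4² + 7² = 16 + 49 = 65  OK
5. values 14, 7, 4, 2 are pairwise distinct  OK
6. |14 − 2| = 12  OK
7. S + Z = 4 + 14 = 18  OK
8. 14 / 2 = 7, so 2 divides 14  OK
9. max(14, 4) = 14  OK

None — every constraint holds.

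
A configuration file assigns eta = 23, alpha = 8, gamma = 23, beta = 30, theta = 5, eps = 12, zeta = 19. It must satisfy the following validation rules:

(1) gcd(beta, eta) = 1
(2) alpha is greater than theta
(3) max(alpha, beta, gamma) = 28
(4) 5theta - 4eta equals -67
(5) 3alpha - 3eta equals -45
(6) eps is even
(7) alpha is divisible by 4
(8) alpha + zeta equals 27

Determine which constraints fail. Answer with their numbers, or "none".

(1) gcd(30, 23) = 1  ✓
(2) alpha = 8, theta = 5; 8 > 5  ✓
(3) max(8, 30, 23) = 30, not 28  ✗
(4) 5theta - 4eta = 5(5) - 4(23) = -67  ✓
(5) 3alpha - 3eta = 3(8) - 3(23) = -45  ✓
(6) eps = 12 is even  ✓
(7) 8 / 4 = 2, so 4 divides 8  ✓
(8) alpha + zeta = 8 + 19 = 27  ✓

Constraint 3 is violated.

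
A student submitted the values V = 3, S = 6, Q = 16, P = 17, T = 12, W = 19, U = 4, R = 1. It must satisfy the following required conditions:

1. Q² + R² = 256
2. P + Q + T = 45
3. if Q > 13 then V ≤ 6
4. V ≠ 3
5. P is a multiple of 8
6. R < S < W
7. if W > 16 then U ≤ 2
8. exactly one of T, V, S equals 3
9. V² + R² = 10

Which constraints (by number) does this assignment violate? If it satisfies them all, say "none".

No — constraints 1, 4, 5, 7 are not satisfied.

1. Q² + R² = 16² + 1² = 256 + 1 = 257, not 256  ✗
2. P + Q + T = 17 + 16 + 12 = 45  ✓
3. Q = 16 > 13, so we need V ≤ 6; V = 3 ≤ 6  ✓
4. V = 3, but 3 is required to differ  ✗
5. 17 = 8×2 + 1, so 8 does not divide 17  ✗
6. values 1 < 6 < 19  ✓
7. W = 19 > 16, so we need U ≤ 2; but U = 4 > 2  ✗
8. T=12, V=3, S=6; 1 of them equals 3  ✓
9. V² + R² = 3² + 1² = 9 + 1 = 10  ✓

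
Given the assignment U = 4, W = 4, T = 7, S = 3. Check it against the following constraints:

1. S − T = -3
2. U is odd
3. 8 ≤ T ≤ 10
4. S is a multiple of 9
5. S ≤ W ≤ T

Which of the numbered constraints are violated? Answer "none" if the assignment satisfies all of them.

The assignment fails constraints 1, 2, 3, and 4.

1. S − T = 3 − 7 = -4, not -3  fails
2. U = 4 is even  fails
3. T = 7 is outside [8, 10]  fails
4. 3 = 9×0 + 3, so 9 does not divide 3  fails
5. values 3 ≤ 4 ≤ 7  holds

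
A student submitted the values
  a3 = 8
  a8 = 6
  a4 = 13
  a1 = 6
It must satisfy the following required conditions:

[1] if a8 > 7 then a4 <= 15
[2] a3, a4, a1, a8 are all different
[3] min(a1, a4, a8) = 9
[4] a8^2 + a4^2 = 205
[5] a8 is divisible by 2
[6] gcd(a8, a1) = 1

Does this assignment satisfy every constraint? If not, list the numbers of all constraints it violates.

No — constraints 2, 3, and 6 are not satisfied.

[1] a8 = 6, not > 7; antecedent false, conditional vacuously true — satisfied.
[2] a1 = a8 = 6, not all different — violated.
[3] min(6, 13, 6) = 6, not 9 — violated.
[4] a8^2 + a4^2 = 6^2 + 13^2 = 36 + 169 = 205 — satisfied.
[5] 6 / 2 = 3, so 2 divides 6 — satisfied.
[6] gcd(6, 6) = 6, not 1 — violated.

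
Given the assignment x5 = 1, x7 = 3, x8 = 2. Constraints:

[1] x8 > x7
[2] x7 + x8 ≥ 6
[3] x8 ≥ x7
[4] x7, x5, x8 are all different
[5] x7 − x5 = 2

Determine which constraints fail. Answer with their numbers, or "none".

[1] x8 = 2, x7 = 3; 2 ≤ 3 (want >) — violated.
[2] x7 + x8 = 3 + 2 = 5; 5 < 6, bound 6 not met — violated.
[3] x8 = 2, x7 = 3; 2 < 3 (want ≥) — violated.
[4] values 3, 1, 2 are pairwise distinct — OK.
[5] x7 − x5 = 3 − 1 = 2 — OK.

The assignment fails constraints 1, 2, 3.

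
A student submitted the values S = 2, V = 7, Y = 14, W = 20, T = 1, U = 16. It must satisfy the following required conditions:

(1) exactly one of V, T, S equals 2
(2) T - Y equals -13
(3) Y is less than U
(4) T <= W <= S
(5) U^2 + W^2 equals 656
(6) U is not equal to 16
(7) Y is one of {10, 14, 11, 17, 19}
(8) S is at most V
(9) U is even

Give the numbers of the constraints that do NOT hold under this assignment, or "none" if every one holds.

Violated: 4, 6.

(1) V=7, T=1, S=2; 1 of them equals 2  yes
(2) T - Y = 1 - 14 = -13  yes
(3) Y = 14, U = 16; 14 < 16  yes
(4) values 1, 20, 2; W = 20 is not <= S = 2  no
(5) U^2 + W^2 = 16^2 + 20^2 = 256 + 400 = 656  yes
(6) U = 16, but 16 is required to differ  no
(7) Y = 14 is in {10, 14, 11, 17, 19}  yes
(8) S = 2, V = 7; 2 ≤ 7  yes
(9) U = 16 is even  yes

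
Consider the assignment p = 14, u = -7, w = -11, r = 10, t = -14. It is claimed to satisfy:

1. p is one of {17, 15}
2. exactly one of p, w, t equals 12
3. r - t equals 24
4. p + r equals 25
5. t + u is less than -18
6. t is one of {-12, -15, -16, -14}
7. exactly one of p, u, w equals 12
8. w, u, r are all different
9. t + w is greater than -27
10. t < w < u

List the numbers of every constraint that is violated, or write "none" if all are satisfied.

Violated: 1, 2, 4, and 7.

1. p = 14 is not in {17, 15} — violated.
2. p=14, w=-11, t=-14; 0 of them equal 12, not exactly one — violated.
3. r - t = 10 - (-14) = 24 — OK.
4. p + r = 14 + 10 = 24, not 25 — violated.
5. t + u = -14 + (-7) = -21; -21 < -18 — OK.
6. t = -14 is in {-12, -15, -16, -14} — OK.
7. p=14, u=-7, w=-11; 0 of them equal 12, not exactly one — violated.
8. values -11, -7, 10 are pairwise distinct — OK.
9. t + w = -14 + (-11) = -25; -25 > -27 — OK.
10. values -14 < -11 < -7 — OK.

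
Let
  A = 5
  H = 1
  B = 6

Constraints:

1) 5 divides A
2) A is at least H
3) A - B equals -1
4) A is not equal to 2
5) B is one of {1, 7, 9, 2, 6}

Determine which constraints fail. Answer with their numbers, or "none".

1) 5 / 5 = 1, so 5 divides 5 — holds.
2) A = 5, H = 1; 5 ≥ 1 — holds.
3) A - B = 5 - 6 = -1 — holds.
4) A = 5, and 5 ≠ 2 — holds.
5) B = 6 is in {1, 7, 9, 2, 6} — holds.

The assignment satisfies every constraint.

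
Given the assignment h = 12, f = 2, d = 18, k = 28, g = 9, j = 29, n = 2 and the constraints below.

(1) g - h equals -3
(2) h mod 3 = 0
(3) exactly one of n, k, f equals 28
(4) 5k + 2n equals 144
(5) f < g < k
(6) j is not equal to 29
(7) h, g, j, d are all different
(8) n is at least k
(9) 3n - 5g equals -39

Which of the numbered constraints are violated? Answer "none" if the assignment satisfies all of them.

Constraints 6 and 8 are violated.

(1) g - h = 9 - 12 = -3 — satisfied.
(2) 12 mod 3 = 0 — satisfied.
(3) n=2, k=28, f=2; 1 of them equals 28 — satisfied.
(4) 5k + 2n = 5(28) + 2(2) = 144 — satisfied.
(5) values 2 < 9 < 28 — satisfied.
(6) j = 29, but 29 is required to differ — violated.
(7) values 12, 9, 29, 18 are pairwise distinct — satisfied.
(8) n = 2, k = 28; 2 < 28 (want ≥) — violated.
(9) 3n - 5g = 3(2) - 5(9) = -39 — satisfied.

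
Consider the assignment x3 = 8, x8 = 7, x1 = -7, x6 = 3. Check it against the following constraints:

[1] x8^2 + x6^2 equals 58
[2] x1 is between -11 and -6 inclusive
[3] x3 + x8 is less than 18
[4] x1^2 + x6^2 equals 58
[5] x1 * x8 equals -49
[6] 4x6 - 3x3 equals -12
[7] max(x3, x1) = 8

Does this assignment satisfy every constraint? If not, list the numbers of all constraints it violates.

None — every constraint holds.

[1] x8^2 + x6^2 = 7^2 + 3^2 = 49 + 9 = 58 — satisfied.
[2] x1 = -7 lies in [-11, -6] — satisfied.
[3] x3 + x8 = 8 + 7 = 15; 15 < 18 — satisfied.
[4] x1^2 + x6^2 = (-7)^2 + 3^2 = 49 + 9 = 58 — satisfied.
[5] x1 * x8 = -7 * 7 = -49 — satisfied.
[6] 4x6 - 3x3 = 4(3) - 3(8) = -12 — satisfied.
[7] max(8, -7) = 8 — satisfied.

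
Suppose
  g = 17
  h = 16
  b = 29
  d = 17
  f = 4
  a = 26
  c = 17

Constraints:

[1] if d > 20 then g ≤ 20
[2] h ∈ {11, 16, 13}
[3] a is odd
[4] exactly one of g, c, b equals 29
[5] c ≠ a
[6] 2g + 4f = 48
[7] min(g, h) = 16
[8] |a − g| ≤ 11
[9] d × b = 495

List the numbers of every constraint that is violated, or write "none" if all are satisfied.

[1] d = 17, not > 20; antecedent false, conditional vacuously true — holds.
[2] h = 16 is in {11, 16, 13} — holds.
[3] a = 26 is even — fails.
[4] g=17, c=17, b=29; 1 of them equals 29 — holds.
[5] c = 17, a = 26; distinct — holds.
[6] 2g + 4f = 2(17) + 4(4) = 50, not 48 — fails.
[7] min(17, 16) = 16 — holds.
[8] |26 − 17| = 9; 9 ≤ 11 — holds.
[9] d × b = 17 × 29 = 493, not 495 — fails.

The assignment fails constraints 3, 6, 9.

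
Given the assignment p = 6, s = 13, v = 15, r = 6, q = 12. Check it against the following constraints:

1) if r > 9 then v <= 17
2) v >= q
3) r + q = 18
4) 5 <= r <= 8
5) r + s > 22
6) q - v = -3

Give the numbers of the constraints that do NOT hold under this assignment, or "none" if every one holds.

1) r = 6, not > 9; antecedent false, conditional vacuously true — satisfied.
2) v = 15, q = 12; 15 ≥ 12 — satisfied.
3) r + q = 6 + 12 = 18 — satisfied.
4) r = 6 lies in [5, 8] — satisfied.
5) r + s = 6 + 13 = 19; 19 ≤ 22, bound 22 not met — violated.
6) q - v = 12 - 15 = -3 — satisfied.

The assignment fails constraint 5.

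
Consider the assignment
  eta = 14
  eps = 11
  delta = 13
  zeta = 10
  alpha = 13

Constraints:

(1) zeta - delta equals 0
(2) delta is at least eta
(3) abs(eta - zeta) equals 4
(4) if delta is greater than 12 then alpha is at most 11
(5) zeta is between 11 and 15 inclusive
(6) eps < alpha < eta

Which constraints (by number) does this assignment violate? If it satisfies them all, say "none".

Constraints 1, 2, 4, and 5 are violated.

(1) zeta - delta = 10 - 13 = -3, not 0 — does not hold.
(2) delta = 13, eta = 14; 13 < 14 (want ≥) — does not hold.
(3) abs(14 - 10) = 4 — holds.
(4) delta = 13 > 12, so we need alpha ≤ 11; but alpha = 13 > 11 — does not hold.
(5) zeta = 10 is outside [11, 15] — does not hold.
(6) values 11 < 13 < 14 — holds.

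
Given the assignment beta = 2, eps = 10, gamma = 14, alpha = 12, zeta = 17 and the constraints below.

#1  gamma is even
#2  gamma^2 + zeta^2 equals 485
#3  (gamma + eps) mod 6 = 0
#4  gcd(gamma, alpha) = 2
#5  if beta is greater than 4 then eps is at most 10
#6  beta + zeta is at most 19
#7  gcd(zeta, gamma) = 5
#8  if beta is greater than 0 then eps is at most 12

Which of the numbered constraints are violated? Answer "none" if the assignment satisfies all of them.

The assignment fails constraint 7.

#1 gamma = 14 is even — satisfied.
#2 gamma^2 + zeta^2 = 14^2 + 17^2 = 196 + 289 = 485 — satisfied.
#3 gamma + eps = 24; 24 mod 6 = 0 — satisfied.
#4 gcd(14, 12) = 2 — satisfied.
#5 beta = 2, not > 4; antecedent false, conditional vacuously true — satisfied.
#6 beta + zeta = 2 + 17 = 19; 19 ≤ 19 — satisfied.
#7 gcd(17, 14) = 1, not 5 — violated.
#8 beta = 2 > 0, so we need eps ≤ 12; eps = 10 ≤ 12 — satisfied.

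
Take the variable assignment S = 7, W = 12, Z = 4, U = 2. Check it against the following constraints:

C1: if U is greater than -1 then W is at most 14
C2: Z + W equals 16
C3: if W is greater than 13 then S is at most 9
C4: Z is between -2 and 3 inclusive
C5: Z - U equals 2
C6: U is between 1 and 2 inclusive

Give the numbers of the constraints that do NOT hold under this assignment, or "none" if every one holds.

C1: U = 2 > -1, so we need W ≤ 14; W = 12 ≤ 14 — OK.
C2: Z + W = 4 + 12 = 16 — OK.
C3: W = 12, not > 13; antecedent false, conditional vacuously true — OK.
C4: Z = 4 is outside [-2, 3] — violated.
C5: Z - U = 4 - 2 = 2 — OK.
C6: U = 2 lies in [1, 2] — OK.

Constraint 4 is violated.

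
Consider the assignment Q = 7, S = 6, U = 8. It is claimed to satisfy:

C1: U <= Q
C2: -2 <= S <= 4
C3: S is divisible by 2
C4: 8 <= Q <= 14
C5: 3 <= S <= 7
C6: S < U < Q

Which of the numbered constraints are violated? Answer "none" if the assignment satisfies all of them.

Violated: 1, 2, 4, 6.

C1: U = 8, Q = 7; 8 > 7 (want ≤)  ✘
C2: S = 6 is outside [-2, 4]  ✘
C3: 6 / 2 = 3, so 2 divides 6  ✔
C4: Q = 7 is outside [8, 14]  ✘
C5: S = 6 lies in [3, 7]  ✔
C6: values 6, 8, 7; U = 8 is not < Q = 7  ✘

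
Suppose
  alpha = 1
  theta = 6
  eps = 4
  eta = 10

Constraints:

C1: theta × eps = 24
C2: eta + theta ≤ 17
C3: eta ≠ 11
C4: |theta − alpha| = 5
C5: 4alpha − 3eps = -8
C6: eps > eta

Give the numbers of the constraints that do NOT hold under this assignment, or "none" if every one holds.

The assignment fails constraint 6.

C1: theta × eps = 6 × 4 = 24  true
C2: eta + theta = 10 + 6 = 16; 16 ≤ 17  true
C3: eta = 10, and 10 ≠ 11  true
C4: |6 − 1| = 5  true
C5: 4alpha − 3eps = 4(1) − 3(4) = -8  true
C6: eps = 4, eta = 10; 4 ≤ 10 (want >)  false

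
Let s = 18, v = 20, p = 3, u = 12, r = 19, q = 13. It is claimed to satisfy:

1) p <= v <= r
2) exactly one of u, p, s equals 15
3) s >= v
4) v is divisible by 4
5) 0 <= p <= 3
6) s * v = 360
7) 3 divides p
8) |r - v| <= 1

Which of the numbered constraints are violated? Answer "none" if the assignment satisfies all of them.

No — constraints 1, 2, and 3 are not satisfied.

1) values 3, 20, 19; v = 20 is not <= r = 19  no
2) u=12, p=3, s=18; 0 of them equal 15, not exactly one  no
3) s = 18, v = 20; 18 < 20 (want ≥)  no
4) 20 / 4 = 5, so 4 divides 20  yes
5) p = 3 lies in [0, 3]  yes
6) s * v = 18 * 20 = 360  yes
7) 3 / 3 = 1, so 3 divides 3  yes
8) |19 - 20| = 1; 1 ≤ 1  yes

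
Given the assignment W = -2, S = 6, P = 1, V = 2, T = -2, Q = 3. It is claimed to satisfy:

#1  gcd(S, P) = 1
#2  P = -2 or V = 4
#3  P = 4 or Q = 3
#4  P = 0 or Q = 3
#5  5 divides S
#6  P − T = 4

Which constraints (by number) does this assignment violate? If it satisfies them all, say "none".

#1 gcd(6, 1) = 1  ✓
#2 P = 1 ≠ -2 and V = 2 ≠ 4; both disjuncts false  ✗
#3 P = 1 ≠ 4, but Q = 3 = 3 (second disjunct)  ✓
#4 P = 1 ≠ 0, but Q = 3 = 3 (second disjunct)  ✓
#5 6 = 5×1 + 1, so 5 does not divide 6  ✗
#6 P − T = 1 − (-2) = 3, not 4  ✗

No — constraints 2, 5, and 6 are not satisfied.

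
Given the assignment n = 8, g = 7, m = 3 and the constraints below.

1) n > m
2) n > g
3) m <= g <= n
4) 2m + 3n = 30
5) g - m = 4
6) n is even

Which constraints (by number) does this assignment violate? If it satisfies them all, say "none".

1) n = 8, m = 3; 8 > 3 — satisfied.
2) n = 8, g = 7; 8 > 7 — satisfied.
3) values 3 <= 7 <= 8 — satisfied.
4) 2m + 3n = 2(3) + 3(8) = 30 — satisfied.
5) g - m = 7 - 3 = 4 — satisfied.
6) n = 8 is even — satisfied.

No violations.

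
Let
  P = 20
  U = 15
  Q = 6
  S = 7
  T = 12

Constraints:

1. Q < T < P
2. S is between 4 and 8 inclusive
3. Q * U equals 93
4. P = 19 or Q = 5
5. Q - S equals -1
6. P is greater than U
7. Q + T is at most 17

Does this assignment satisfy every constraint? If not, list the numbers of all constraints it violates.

The assignment fails constraints 3, 4, and 7.

1. values 6 < 12 < 20 — satisfied.
2. S = 7 lies in [4, 8] — satisfied.
3. Q * U = 6 * 15 = 90, not 93 — violated.
4. P = 20 ≠ 19 and Q = 6 ≠ 5; both disjuncts false — violated.
5. Q - S = 6 - 7 = -1 — satisfied.
6. P = 20, U = 15; 20 > 15 — satisfied.
7. Q + T = 6 + 12 = 18; 18 > 17, bound 17 not met — violated.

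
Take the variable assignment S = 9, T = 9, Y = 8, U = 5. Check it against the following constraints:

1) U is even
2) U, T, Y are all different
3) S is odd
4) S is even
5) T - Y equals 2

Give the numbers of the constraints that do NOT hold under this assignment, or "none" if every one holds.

1) U = 5 is odd  fails
2) values 5, 9, 8 are pairwise distinct  holds
3) S = 9 is odd  holds
4) S = 9 is odd  fails
5) T - Y = 9 - 8 = 1, not 2  fails

Constraints 1, 4, 5 do not hold.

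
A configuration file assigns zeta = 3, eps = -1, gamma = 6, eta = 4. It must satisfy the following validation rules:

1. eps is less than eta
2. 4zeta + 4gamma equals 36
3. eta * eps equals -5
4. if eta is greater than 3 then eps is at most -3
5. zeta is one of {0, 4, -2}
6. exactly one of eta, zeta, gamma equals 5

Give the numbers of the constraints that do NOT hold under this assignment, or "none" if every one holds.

1. eps = -1, eta = 4; -1 < 4 — satisfied.
2. 4zeta + 4gamma = 4(3) + 4(6) = 36 — satisfied.
3. eta * eps = 4 * (-1) = -4, not -5 — violated.
4. eta = 4 > 3, so we need eps ≤ -3; but eps = -1 > -3 — violated.
5. zeta = 3 is not in {0, 4, -2} — violated.
6. eta=4, zeta=3, gamma=6; 0 of them equal 5, not exactly one — violated.

Violated: 3, 4, 5, 6.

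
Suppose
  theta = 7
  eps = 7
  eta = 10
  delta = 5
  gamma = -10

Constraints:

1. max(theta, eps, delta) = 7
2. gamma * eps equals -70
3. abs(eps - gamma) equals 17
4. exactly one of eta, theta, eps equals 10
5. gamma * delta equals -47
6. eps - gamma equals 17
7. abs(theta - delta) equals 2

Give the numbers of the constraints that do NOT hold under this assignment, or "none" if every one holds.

Constraint 5 is violated.

1. max(7, 7, 5) = 7 — holds.
2. gamma * eps = -10 * 7 = -70 — holds.
3. abs(7 - (-10)) = 17 — holds.
4. eta=10, theta=7, eps=7; 1 of them equals 10 — holds.
5. gamma * delta = -10 * 5 = -50, not -47 — fails.
6. eps - gamma = 7 - (-10) = 17 — holds.
7. abs(7 - 5) = 2 — holds.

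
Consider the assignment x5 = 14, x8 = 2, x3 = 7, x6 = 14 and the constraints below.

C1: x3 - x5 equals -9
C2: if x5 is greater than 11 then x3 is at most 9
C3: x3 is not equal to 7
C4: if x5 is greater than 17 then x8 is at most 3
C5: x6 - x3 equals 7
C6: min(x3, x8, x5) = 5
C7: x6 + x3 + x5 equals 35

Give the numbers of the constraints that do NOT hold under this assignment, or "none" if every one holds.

C1: x3 - x5 = 7 - 14 = -7, not -9  fails
C2: x5 = 14 > 11, so we need x3 ≤ 9; x3 = 7 ≤ 9  holds
C3: x3 = 7, but 7 is required to differ  fails
C4: x5 = 14, not > 17; antecedent false, conditional vacuously true  holds
C5: x6 - x3 = 14 - 7 = 7  holds
C6: min(7, 2, 14) = 2, not 5  fails
C7: x6 + x3 + x5 = 14 + 7 + 14 = 35  holds

Violated: 1, 3, and 6.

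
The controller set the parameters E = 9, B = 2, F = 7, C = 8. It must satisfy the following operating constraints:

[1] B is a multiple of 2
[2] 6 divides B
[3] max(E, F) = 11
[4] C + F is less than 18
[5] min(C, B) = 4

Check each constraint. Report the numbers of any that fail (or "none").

[1] 2 / 2 = 1, so 2 divides 2 — OK.
[2] 2 = 6*0 + 2, so 6 does not divide 2 — violated.
[3] max(9, 7) = 9, not 11 — violated.
[4] C + F = 8 + 7 = 15; 15 < 18 — OK.
[5] min(8, 2) = 2, not 4 — violated.

Violated: 2, 3, and 5.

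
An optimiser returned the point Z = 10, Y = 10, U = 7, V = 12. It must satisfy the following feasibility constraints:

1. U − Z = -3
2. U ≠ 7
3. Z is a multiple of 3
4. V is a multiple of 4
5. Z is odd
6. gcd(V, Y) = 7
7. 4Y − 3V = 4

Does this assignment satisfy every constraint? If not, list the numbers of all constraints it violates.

1. U − Z = 7 − 10 = -3 — satisfied.
2. U = 7, but 7 is required to differ — violated.
3. 10 = 3×3 + 1, so 3 does not divide 10 — violated.
4. 12 / 4 = 3, so 4 divides 12 — satisfied.
5. Z = 10 is even — violated.
6. gcd(12, 10) = 2, not 7 — violated.
7. 4Y − 3V = 4(10) − 3(12) = 4 — satisfied.

The assignment fails constraints 2, 3, 5, 6.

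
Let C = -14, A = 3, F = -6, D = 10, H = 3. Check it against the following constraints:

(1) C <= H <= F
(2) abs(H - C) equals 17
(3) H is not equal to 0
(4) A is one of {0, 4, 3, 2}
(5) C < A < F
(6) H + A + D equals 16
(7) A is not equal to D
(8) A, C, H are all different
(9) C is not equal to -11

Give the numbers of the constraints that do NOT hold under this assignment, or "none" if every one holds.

No — constraints 1, 5, 8 are not satisfied.

(1) values -14, 3, -6; H = 3 is not <= F = -6 — does not hold.
(2) abs(3 - (-14)) = 17 — holds.
(3) H = 3, and 3 ≠ 0 — holds.
(4) A = 3 is in {0, 4, 3, 2} — holds.
(5) values -14, 3, -6; A = 3 is not < F = -6 — does not hold.
(6) H + A + D = 3 + 3 + 10 = 16 — holds.
(7) A = 3, D = 10; distinct — holds.
(8) A = H = 3, not all different — does not hold.
(9) C = -14, and -14 ≠ -11 — holds.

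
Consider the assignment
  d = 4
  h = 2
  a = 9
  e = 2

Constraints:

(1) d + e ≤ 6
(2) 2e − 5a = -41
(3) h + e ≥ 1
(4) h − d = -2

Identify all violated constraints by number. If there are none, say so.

None — every constraint holds.

(1) d + e = 4 + 2 = 6; 6 ≤ 6  ✔
(2) 2e − 5a = 2(2) − 5(9) = -41  ✔
(3) h + e = 2 + 2 = 4; 4 ≥ 1  ✔
(4) h − d = 2 − 4 = -2  ✔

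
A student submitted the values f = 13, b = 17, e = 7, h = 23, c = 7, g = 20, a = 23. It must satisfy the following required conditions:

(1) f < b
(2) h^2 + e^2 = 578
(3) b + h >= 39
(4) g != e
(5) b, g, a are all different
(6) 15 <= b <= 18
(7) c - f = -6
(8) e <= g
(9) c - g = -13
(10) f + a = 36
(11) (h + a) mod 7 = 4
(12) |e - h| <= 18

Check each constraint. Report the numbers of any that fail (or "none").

The assignment satisfies every constraint.

(1) f = 13, b = 17; 13 < 17  OK
(2) h^2 + e^2 = 23^2 + 7^2 = 529 + 49 = 578  OK
(3) b + h = 17 + 23 = 40; 40 ≥ 39  OK
(4) g = 20, e = 7; distinct  OK
(5) values 17, 20, 23 are pairwise distinct  OK
(6) b = 17 lies in [15, 18]  OK
(7) c - f = 7 - 13 = -6  OK
(8) e = 7, g = 20; 7 ≤ 20  OK
(9) c - g = 7 - 20 = -13  OK
(10) f + a = 13 + 23 = 36  OK
(11) h + a = 46; 46 mod 7 = 4  OK
(12) |7 - 23| = 16; 16 ≤ 18  OK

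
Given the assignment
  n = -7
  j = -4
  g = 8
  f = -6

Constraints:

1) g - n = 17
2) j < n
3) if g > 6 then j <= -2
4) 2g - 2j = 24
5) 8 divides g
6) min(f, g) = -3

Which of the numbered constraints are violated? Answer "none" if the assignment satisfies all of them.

Constraints 1, 2, and 6 do not hold.

1) g - n = 8 - (-7) = 15, not 17  ✘
2) j = -4, n = -7; -4 ≥ -7 (want <)  ✘
3) g = 8 > 6, so we need j ≤ -2; j = -4 ≤ -2  ✔
4) 2g - 2j = 2(8) - 2(-4) = 24  ✔
5) 8 / 8 = 1, so 8 divides 8  ✔
6) min(-6, 8) = -6, not -3  ✘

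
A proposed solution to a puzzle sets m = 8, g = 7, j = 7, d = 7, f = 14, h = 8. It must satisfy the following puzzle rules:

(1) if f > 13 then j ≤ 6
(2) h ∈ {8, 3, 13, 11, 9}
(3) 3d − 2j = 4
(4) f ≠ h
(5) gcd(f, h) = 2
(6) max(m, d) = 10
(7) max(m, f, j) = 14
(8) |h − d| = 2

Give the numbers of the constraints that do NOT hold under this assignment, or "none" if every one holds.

(1) f = 14 > 13, so we need j ≤ 6; but j = 7 > 6  ✗
(2) h = 8 is in {8, 3, 13, 11, 9}  ✓
(3) 3d − 2j = 3(7) − 2(7) = 7, not 4  ✗
(4) f = 14, h = 8; distinct  ✓
(5) gcd(14, 8) = 2  ✓
(6) max(8, 7) = 8, not 10  ✗
(7) max(8, 14, 7) = 14  ✓
(8) |8 − 7| = 1, not 2  ✗

No — constraints 1, 3, 6, 8 are not satisfied.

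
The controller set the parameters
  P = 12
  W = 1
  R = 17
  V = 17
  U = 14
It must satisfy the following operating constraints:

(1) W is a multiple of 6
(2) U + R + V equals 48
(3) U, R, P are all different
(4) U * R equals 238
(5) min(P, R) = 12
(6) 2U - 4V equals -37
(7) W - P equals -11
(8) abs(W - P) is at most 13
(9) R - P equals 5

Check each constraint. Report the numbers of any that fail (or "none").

Violated: 1, 6.

(1) 1 = 6*0 + 1, so 6 does not divide 1 — violated.
(2) U + R + V = 14 + 17 + 17 = 48 — OK.
(3) values 14, 17, 12 are pairwise distinct — OK.
(4) U * R = 14 * 17 = 238 — OK.
(5) min(12, 17) = 12 — OK.
(6) 2U - 4V = 2(14) - 4(17) = -40, not -37 — violated.
(7) W - P = 1 - 12 = -11 — OK.
(8) abs(1 - 12) = 11; 11 ≤ 13 — OK.
(9) R - P = 17 - 12 = 5 — OK.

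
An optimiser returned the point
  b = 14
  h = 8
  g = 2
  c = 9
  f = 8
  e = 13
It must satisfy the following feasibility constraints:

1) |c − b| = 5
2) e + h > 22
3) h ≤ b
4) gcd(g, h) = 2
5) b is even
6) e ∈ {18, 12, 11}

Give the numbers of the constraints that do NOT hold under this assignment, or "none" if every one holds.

Constraints 2, 6 do not hold.

1) |9 − 14| = 5  ✓
2) e + h = 13 + 8 = 21; 21 ≤ 22, bound 22 not met  ✗
3) h = 8, b = 14; 8 ≤ 14  ✓
4) gcd(2, 8) = 2  ✓
5) b = 14 is even  ✓
6) e = 13 is not in {18, 12, 11}  ✗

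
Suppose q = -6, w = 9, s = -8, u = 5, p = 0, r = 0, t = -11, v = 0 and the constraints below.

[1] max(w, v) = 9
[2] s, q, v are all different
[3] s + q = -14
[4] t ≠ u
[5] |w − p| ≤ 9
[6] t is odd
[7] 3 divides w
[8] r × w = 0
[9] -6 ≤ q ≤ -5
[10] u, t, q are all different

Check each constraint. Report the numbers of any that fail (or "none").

No violations.

[1] max(9, 0) = 9  OK
[2] values -8, -6, 0 are pairwise distinct  OK
[3] s + q = -8 + (-6) = -14  OK
[4] t = -11, u = 5; distinct  OK
[5] |9 − 0| = 9; 9 ≤ 9  OK
[6] t = -11 is odd  OK
[7] 9 / 3 = 3, so 3 divides 9  OK
[8] r × w = 0 × 9 = 0  OK
[9] q = -6 lies in [-6, -5]  OK
[10] values 5, -11, -6 are pairwise distinct  OK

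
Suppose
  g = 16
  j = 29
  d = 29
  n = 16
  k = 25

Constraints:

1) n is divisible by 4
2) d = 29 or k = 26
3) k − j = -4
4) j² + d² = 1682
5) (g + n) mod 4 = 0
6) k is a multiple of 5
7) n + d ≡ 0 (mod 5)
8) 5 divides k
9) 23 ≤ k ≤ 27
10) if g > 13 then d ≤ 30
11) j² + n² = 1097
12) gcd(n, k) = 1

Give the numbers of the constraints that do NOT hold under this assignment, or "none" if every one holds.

None — every constraint holds.

1) 16 / 4 = 4, so 4 divides 16  holds
2) d = 29 = 29 (first disjunct)  holds
3) k − j = 25 − 29 = -4  holds
4) j² + d² = 29² + 29² = 841 + 841 = 1682  holds
5) g + n = 32; 32 mod 4 = 0  holds
6) 25 / 5 = 5, so 5 divides 25  holds
7) n + d = 45; 45 mod 5 = 0  holds
8) 25 / 5 = 5, so 5 divides 25  holds
9) k = 25 lies in [23, 27]  holds
10) g = 16 > 13, so we need d ≤ 30; d = 29 ≤ 30  holds
11) j² + n² = 29² + 16² = 841 + 256 = 1097  holds
12) gcd(16, 25) = 1  holds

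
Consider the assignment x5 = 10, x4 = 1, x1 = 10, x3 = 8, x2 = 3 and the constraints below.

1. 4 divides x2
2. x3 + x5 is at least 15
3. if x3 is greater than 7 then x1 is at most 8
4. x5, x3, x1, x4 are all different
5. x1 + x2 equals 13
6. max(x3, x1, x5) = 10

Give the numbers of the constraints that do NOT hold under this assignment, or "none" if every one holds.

1. 3 = 4*0 + 3, so 4 does not divide 3  false
2. x3 + x5 = 8 + 10 = 18; 18 ≥ 15  true
3. x3 = 8 > 7, so we need x1 ≤ 8; but x1 = 10 > 8  false
4. x5 = x1 = 10, not all different  false
5. x1 + x2 = 10 + 3 = 13  true
6. max(8, 10, 10) = 10  true

Constraints 1, 3, 4 do not hold.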